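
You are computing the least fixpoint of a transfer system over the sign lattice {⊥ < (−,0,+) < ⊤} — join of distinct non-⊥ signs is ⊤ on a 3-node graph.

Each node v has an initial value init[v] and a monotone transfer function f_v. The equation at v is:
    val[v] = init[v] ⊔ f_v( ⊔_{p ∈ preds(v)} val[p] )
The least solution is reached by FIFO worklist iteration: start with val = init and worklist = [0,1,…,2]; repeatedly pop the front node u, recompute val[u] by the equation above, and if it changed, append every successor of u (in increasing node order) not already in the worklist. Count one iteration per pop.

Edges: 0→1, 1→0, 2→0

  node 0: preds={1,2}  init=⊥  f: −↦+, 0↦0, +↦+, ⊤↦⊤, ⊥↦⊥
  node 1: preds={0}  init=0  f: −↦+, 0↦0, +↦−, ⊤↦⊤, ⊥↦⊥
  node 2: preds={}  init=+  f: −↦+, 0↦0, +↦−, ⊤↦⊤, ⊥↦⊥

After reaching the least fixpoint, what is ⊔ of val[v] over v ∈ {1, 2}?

⊤

Worklist (4 pops):
  #1 pop 0: in=⊤ → ⊤ (was ⊥); enqueue []
  #2 pop 1: in=⊤ → ⊤ (was 0); enqueue [0]
  #3 pop 2: in=⊥ → + (no change)
  #4 pop 0: in=⊤ → ⊤ (no change)

Fixpoint:
  val[0] = ⊤
  val[1] = ⊤
  val[2] = +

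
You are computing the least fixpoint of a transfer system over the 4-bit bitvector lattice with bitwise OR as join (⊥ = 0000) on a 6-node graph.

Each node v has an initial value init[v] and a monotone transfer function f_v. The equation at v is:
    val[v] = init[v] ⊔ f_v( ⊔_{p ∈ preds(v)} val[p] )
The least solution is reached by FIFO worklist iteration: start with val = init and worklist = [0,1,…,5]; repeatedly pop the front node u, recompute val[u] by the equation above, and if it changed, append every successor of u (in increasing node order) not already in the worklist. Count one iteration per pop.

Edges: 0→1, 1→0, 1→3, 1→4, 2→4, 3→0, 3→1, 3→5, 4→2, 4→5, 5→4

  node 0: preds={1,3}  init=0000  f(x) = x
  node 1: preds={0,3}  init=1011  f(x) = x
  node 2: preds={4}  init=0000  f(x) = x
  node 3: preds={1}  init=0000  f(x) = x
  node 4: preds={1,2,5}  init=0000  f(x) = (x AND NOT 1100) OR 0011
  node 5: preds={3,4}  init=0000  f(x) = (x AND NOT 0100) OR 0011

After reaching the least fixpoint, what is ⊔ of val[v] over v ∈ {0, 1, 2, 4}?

1011

Iteration log — 10 steps:
  step 1. node 0  ⊔preds=1011  new=1011  old=0000  +wl: 
  step 2. node 1  ⊔preds=1011  new=1011  stable
  step 3. node 2  ⊔preds=0000  new=0000  stable
  step 4. node 3  ⊔preds=1011  new=1011  old=0000  +wl: 0,1
  step 5. node 4  ⊔preds=1011  new=0011  old=0000  +wl: 2
  step 6. node 5  ⊔preds=1011  new=1011  old=0000  +wl: 4
  step 7. node 0  ⊔preds=1011  new=1011  stable
  step 8. node 1  ⊔preds=1011  new=1011  stable
  step 9. node 2  ⊔preds=0011  new=0011  old=0000  +wl: 
  step 10. node 4  ⊔preds=1011  new=0011  stable

Least fixpoint reached:
  node 0: 1011
  node 1: 1011
  node 2: 0011
  node 3: 1011
  node 4: 0011
  node 5: 1011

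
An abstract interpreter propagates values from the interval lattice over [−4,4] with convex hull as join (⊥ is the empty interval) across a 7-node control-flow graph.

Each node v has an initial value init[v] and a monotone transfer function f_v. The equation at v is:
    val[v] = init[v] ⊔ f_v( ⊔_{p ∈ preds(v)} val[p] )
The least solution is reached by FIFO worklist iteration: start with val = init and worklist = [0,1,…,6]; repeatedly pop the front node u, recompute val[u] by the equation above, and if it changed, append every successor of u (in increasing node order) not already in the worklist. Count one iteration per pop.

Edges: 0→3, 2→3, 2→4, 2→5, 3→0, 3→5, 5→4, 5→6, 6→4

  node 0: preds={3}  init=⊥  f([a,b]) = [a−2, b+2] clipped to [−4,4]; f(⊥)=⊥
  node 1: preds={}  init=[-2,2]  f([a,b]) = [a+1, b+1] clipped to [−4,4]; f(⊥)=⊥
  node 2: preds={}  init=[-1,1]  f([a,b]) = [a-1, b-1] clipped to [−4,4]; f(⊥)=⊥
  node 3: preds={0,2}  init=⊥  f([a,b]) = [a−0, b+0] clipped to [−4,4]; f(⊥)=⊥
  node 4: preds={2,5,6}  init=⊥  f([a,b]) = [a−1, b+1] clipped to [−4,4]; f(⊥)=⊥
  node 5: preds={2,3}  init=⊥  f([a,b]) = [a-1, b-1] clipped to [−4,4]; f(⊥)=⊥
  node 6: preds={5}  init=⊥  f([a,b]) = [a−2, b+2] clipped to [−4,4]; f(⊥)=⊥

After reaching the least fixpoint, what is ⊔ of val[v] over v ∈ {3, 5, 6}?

[-4,4]

Iteration log — 19 steps:
  step 1. node 0  ⊔preds=⊥  new=⊥  stable
  step 2. node 1  ⊔preds=⊥  new=[-2,2]  stable
  step 3. node 2  ⊔preds=⊥  new=[-1,1]  stable
  step 4. node 3  ⊔preds=[-1,1]  new=[-1,1]  old=⊥  +wl: 0
  step 5. node 4  ⊔preds=[-1,1]  new=[-2,2]  old=⊥  +wl: 
  step 6. node 5  ⊔preds=[-1,1]  new=[-2,0]  old=⊥  +wl: 4
  step 7. node 6  ⊔preds=[-2,0]  new=[-4,2]  old=⊥  +wl: 
  step 8. node 0  ⊔preds=[-1,1]  new=[-3,3]  old=⊥  +wl: 3
  step 9. node 4  ⊔preds=[-4,2]  new=[-4,3]  old=[-2,2]  +wl: 
  step 10. node 3  ⊔preds=[-3,3]  new=[-3,3]  old=[-1,1]  +wl: 0,5
  step 11. node 0  ⊔preds=[-3,3]  new=[-4,4]  old=[-3,3]  +wl: 3
  step 12. node 5  ⊔preds=[-3,3]  new=[-4,2]  old=[-2,0]  +wl: 4,6
  step 13. node 3  ⊔preds=[-4,4]  new=[-4,4]  old=[-3,3]  +wl: 0,5
  step 14. node 4  ⊔preds=[-4,2]  new=[-4,3]  stable
  step 15. node 6  ⊔preds=[-4,2]  new=[-4,4]  old=[-4,2]  +wl: 4
  step 16. node 0  ⊔preds=[-4,4]  new=[-4,4]  stable
  step 17. node 5  ⊔preds=[-4,4]  new=[-4,3]  old=[-4,2]  +wl: 6
  step 18. node 4  ⊔preds=[-4,4]  new=[-4,4]  old=[-4,3]  +wl: 
  step 19. node 6  ⊔preds=[-4,3]  new=[-4,4]  stable

Least fixpoint reached:
  node 0: [-4,4]
  node 1: [-2,2]
  node 2: [-1,1]
  node 3: [-4,4]
  node 4: [-4,4]
  node 5: [-4,3]
  node 6: [-4,4]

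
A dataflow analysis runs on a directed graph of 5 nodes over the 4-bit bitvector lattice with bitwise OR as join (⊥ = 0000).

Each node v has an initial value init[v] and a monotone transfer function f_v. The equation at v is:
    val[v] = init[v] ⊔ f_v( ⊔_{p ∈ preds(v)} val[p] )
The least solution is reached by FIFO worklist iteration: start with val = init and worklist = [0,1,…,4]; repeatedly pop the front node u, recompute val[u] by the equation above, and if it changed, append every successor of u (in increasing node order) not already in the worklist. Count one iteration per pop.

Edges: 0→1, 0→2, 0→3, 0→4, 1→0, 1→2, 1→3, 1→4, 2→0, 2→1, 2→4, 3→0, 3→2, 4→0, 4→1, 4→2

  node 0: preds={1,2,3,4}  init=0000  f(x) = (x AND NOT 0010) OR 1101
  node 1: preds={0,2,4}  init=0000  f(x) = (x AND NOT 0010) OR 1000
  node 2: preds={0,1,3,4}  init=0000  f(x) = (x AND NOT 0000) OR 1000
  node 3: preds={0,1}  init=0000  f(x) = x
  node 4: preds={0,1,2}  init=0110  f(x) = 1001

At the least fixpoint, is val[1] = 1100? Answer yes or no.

no

Iteration log — 8 steps:
  step 1. node 0  ⊔preds=0110  new=1101  old=0000  +wl: 
  step 2. node 1  ⊔preds=1111  new=1101  old=0000  +wl: 0
  step 3. node 2  ⊔preds=1111  new=1111  old=0000  +wl: 1
  step 4. node 3  ⊔preds=1101  new=1101  old=0000  +wl: 2
  step 5. node 4  ⊔preds=1111  new=1111  old=0110  +wl: 
  step 6. node 0  ⊔preds=1111  new=1101  stable
  step 7. node 1  ⊔preds=1111  new=1101  stable
  step 8. node 2  ⊔preds=1111  new=1111  stable

Least fixpoint reached:
  node 0: 1101
  node 1: 1101
  node 2: 1111
  node 3: 1101
  node 4: 1111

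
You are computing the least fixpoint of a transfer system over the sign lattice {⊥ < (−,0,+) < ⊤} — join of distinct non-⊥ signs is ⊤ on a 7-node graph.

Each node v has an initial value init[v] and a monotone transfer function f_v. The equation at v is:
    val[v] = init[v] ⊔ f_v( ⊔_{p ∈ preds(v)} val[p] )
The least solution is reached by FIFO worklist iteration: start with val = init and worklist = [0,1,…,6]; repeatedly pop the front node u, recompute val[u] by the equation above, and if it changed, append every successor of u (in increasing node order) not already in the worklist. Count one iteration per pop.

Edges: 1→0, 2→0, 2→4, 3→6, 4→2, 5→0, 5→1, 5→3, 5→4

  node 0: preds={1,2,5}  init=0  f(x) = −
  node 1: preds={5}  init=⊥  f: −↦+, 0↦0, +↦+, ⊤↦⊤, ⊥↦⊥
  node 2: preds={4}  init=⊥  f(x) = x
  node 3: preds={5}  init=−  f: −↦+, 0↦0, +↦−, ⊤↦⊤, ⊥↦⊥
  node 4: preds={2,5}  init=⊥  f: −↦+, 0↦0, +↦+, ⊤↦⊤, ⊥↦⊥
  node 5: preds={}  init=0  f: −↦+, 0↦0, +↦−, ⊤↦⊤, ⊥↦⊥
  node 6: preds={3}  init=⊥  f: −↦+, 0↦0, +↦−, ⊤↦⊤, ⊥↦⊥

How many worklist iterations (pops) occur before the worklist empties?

Trace (11 dequeues):
  [1] u=0 | in 0 | out ⊤ | prev 0 | push {}
  [2] u=1 | in 0 | out 0 | prev ⊥ | push {0}
  [3] u=2 | in ⊥ | out ⊥ | ==
  [4] u=3 | in 0 | out ⊤ | prev − | push {}
  [5] u=4 | in 0 | out 0 | prev ⊥ | push {2}
  [6] u=5 | in ⊥ | out 0 | ==
  [7] u=6 | in ⊤ | out ⊤ | prev ⊥ | push {}
  [8] u=0 | in 0 | out ⊤ | ==
  [9] u=2 | in 0 | out 0 | prev ⊥ | push {0,4}
  [10] u=0 | in 0 | out ⊤ | ==
  [11] u=4 | in 0 | out 0 | ==

Converged values:
  [0] ⊤
  [1] 0
  [2] 0
  [3] ⊤
  [4] 0
  [5] 0
  [6] ⊤

11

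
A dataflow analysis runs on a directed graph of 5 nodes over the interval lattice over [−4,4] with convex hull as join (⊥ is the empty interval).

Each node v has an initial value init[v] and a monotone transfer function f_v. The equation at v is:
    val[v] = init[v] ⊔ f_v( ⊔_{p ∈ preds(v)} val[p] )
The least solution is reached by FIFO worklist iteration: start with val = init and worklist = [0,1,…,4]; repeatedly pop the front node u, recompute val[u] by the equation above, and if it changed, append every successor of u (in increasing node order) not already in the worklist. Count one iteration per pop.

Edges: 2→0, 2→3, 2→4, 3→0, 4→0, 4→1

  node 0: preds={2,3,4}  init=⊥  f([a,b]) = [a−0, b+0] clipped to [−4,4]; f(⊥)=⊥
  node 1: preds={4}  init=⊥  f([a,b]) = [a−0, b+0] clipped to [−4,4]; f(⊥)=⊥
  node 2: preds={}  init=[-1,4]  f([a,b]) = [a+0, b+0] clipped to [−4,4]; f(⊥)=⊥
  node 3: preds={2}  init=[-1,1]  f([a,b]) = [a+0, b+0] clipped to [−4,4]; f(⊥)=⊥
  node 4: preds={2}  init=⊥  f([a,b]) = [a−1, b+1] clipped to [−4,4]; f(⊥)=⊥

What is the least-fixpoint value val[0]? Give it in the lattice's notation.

Worklist (7 pops):
  #1 pop 0: in=[-1,4] → [-1,4] (was ⊥); enqueue []
  #2 pop 1: in=⊥ → ⊥ (no change)
  #3 pop 2: in=⊥ → [-1,4] (no change)
  #4 pop 3: in=[-1,4] → [-1,4] (was [-1,1]); enqueue [0]
  #5 pop 4: in=[-1,4] → [-2,4] (was ⊥); enqueue [1]
  #6 pop 0: in=[-2,4] → [-2,4] (was [-1,4]); enqueue []
  #7 pop 1: in=[-2,4] → [-2,4] (was ⊥); enqueue []

Fixpoint:
  val[0] = [-2,4]
  val[1] = [-2,4]
  val[2] = [-1,4]
  val[3] = [-1,4]
  val[4] = [-2,4]

[-2,4]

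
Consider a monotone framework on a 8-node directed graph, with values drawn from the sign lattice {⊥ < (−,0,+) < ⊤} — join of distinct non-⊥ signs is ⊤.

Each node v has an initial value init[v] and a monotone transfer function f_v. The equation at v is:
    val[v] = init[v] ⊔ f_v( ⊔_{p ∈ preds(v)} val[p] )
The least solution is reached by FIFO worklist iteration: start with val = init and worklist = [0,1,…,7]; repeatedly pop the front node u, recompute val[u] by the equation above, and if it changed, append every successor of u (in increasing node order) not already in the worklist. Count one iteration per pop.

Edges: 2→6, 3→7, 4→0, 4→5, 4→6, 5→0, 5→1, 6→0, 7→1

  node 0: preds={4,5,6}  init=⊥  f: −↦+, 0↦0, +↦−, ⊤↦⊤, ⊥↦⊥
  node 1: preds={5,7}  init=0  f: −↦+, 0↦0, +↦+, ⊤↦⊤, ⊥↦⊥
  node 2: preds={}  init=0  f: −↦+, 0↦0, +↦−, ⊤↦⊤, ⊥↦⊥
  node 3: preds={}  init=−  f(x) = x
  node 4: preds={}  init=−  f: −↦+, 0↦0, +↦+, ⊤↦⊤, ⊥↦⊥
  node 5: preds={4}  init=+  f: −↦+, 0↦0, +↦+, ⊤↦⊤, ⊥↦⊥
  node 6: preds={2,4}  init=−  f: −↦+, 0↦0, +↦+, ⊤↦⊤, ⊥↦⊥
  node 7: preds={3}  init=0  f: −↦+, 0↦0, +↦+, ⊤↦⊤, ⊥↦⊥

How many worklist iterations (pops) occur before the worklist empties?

10

Trace (10 dequeues):
  [1] u=0 | in ⊤ | out ⊤ | prev ⊥ | push {}
  [2] u=1 | in ⊤ | out ⊤ | prev 0 | push {}
  [3] u=2 | in ⊥ | out 0 | ==
  [4] u=3 | in ⊥ | out − | ==
  [5] u=4 | in ⊥ | out − | ==
  [6] u=5 | in − | out + | ==
  [7] u=6 | in ⊤ | out ⊤ | prev − | push {0}
  [8] u=7 | in − | out ⊤ | prev 0 | push {1}
  [9] u=0 | in ⊤ | out ⊤ | ==
  [10] u=1 | in ⊤ | out ⊤ | ==

Converged values:
  [0] ⊤
  [1] ⊤
  [2] 0
  [3] −
  [4] −
  [5] +
  [6] ⊤
  [7] ⊤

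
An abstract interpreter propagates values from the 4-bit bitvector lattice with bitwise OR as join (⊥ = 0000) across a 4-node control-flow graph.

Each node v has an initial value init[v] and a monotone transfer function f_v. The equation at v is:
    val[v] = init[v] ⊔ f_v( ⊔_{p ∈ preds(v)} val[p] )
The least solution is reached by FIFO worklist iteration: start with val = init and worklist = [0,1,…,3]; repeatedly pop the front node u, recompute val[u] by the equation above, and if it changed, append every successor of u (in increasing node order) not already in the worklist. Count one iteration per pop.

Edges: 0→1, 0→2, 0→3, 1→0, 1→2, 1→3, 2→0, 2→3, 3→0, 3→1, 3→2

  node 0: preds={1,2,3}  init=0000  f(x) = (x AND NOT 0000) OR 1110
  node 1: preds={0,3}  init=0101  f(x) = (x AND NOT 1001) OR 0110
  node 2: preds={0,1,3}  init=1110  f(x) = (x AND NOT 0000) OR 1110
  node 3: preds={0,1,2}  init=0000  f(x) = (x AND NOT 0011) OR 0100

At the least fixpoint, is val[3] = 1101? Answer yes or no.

Trace (7 dequeues):
  [1] u=0 | in 1111 | out 1111 | prev 0000 | push {}
  [2] u=1 | in 1111 | out 0111 | prev 0101 | push {0}
  [3] u=2 | in 1111 | out 1111 | prev 1110 | push {}
  [4] u=3 | in 1111 | out 1100 | prev 0000 | push {1,2}
  [5] u=0 | in 1111 | out 1111 | ==
  [6] u=1 | in 1111 | out 0111 | ==
  [7] u=2 | in 1111 | out 1111 | ==

Converged values:
  [0] 1111
  [1] 0111
  [2] 1111
  [3] 1100

no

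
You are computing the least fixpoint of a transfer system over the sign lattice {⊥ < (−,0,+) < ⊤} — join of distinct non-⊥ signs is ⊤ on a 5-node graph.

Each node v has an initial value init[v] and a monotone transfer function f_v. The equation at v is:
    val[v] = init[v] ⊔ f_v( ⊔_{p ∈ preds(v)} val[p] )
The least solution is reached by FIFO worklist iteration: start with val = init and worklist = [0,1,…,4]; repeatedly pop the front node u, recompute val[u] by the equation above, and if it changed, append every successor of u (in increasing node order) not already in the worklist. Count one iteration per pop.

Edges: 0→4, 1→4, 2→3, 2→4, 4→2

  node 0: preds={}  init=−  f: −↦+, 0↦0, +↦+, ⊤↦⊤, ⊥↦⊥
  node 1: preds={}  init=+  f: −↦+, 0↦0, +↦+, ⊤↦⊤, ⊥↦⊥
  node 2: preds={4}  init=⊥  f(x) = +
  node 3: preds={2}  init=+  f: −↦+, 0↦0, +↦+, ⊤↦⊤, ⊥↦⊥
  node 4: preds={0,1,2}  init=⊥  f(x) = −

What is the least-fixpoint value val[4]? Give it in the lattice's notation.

Iteration log — 6 steps:
  step 1. node 0  ⊔preds=⊥  new=−  stable
  step 2. node 1  ⊔preds=⊥  new=+  stable
  step 3. node 2  ⊔preds=⊥  new=+  old=⊥  +wl: 
  step 4. node 3  ⊔preds=+  new=+  stable
  step 5. node 4  ⊔preds=⊤  new=−  old=⊥  +wl: 2
  step 6. node 2  ⊔preds=−  new=+  stable

Least fixpoint reached:
  node 0: −
  node 1: +
  node 2: +
  node 3: +
  node 4: −

−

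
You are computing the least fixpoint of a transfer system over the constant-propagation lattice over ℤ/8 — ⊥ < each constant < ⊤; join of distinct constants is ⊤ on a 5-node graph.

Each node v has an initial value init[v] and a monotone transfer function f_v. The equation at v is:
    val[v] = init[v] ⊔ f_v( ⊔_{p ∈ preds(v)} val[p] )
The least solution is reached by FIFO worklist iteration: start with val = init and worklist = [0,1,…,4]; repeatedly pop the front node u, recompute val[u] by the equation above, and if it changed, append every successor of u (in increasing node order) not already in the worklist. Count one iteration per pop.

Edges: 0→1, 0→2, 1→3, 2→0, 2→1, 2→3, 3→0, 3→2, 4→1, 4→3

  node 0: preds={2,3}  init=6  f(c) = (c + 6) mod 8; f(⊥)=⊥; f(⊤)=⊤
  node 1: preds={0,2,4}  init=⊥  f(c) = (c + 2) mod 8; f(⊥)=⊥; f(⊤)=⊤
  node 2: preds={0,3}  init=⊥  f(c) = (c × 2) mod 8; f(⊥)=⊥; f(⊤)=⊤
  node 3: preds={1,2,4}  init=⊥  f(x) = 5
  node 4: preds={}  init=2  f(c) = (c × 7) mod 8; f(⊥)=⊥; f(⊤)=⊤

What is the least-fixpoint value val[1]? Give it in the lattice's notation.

⊤

Worklist (11 pops):
  #1 pop 0: in=⊥ → 6 (no change)
  #2 pop 1: in=⊤ → ⊤ (was ⊥); enqueue []
  #3 pop 2: in=6 → 4 (was ⊥); enqueue [0,1]
  #4 pop 3: in=⊤ → 5 (was ⊥); enqueue [2]
  #5 pop 4: in=⊥ → 2 (no change)
  #6 pop 0: in=⊤ → ⊤ (was 6); enqueue []
  #7 pop 1: in=⊤ → ⊤ (no change)
  #8 pop 2: in=⊤ → ⊤ (was 4); enqueue [0,1,3]
  #9 pop 0: in=⊤ → ⊤ (no change)
  #10 pop 1: in=⊤ → ⊤ (no change)
  #11 pop 3: in=⊤ → 5 (no change)

Fixpoint:
  val[0] = ⊤
  val[1] = ⊤
  val[2] = ⊤
  val[3] = 5
  val[4] = 2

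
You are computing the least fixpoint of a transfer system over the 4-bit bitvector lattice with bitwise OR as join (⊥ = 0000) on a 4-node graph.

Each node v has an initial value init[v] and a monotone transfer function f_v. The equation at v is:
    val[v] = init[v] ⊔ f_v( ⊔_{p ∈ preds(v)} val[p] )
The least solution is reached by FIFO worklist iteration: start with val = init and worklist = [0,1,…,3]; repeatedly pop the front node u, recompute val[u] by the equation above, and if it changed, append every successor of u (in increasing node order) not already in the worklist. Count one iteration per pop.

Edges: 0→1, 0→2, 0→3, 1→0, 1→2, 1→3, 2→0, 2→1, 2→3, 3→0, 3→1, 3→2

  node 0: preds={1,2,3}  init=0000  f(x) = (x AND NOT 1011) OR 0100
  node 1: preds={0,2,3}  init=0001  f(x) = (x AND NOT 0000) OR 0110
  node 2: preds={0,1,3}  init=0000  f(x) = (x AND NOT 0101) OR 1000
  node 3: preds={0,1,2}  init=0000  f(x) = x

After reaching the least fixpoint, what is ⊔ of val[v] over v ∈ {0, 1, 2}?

1111

Iteration log — 9 steps:
  step 1. node 0  ⊔preds=0001  new=0100  old=0000  +wl: 
  step 2. node 1  ⊔preds=0100  new=0111  old=0001  +wl: 0
  step 3. node 2  ⊔preds=0111  new=1010  old=0000  +wl: 1
  step 4. node 3  ⊔preds=1111  new=1111  old=0000  +wl: 2
  step 5. node 0  ⊔preds=1111  new=0100  stable
  step 6. node 1  ⊔preds=1111  new=1111  old=0111  +wl: 0,3
  step 7. node 2  ⊔preds=1111  new=1010  stable
  step 8. node 0  ⊔preds=1111  new=0100  stable
  step 9. node 3  ⊔preds=1111  new=1111  stable

Least fixpoint reached:
  node 0: 0100
  node 1: 1111
  node 2: 1010
  node 3: 1111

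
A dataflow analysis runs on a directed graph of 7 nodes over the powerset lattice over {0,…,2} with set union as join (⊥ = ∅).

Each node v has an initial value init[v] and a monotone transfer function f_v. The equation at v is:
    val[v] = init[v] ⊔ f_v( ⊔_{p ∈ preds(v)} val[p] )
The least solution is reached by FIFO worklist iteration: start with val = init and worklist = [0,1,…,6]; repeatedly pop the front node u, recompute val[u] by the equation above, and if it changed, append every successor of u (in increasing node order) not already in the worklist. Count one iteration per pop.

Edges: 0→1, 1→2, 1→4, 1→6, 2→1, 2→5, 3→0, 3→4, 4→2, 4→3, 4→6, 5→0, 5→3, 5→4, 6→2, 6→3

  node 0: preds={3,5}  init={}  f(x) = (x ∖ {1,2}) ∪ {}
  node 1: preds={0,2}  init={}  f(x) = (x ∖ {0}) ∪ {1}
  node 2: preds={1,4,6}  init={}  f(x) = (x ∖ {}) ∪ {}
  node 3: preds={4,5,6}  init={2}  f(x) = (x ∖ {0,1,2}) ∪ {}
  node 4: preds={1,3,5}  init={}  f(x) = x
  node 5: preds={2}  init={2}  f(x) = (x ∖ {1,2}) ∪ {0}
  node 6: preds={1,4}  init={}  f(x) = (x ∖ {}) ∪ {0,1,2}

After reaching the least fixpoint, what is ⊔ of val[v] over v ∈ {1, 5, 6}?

{0,1,2}

Iteration log — 18 steps:
  step 1. node 0  ⊔preds={2}  new={}  stable
  step 2. node 1  ⊔preds={}  new={1}  old={}  +wl: 
  step 3. node 2  ⊔preds={1}  new={1}  old={}  +wl: 1
  step 4. node 3  ⊔preds={2}  new={2}  stable
  step 5. node 4  ⊔preds={1,2}  new={1,2}  old={}  +wl: 2,3
  step 6. node 5  ⊔preds={1}  new={0,2}  old={2}  +wl: 0,4
  step 7. node 6  ⊔preds={1,2}  new={0,1,2}  old={}  +wl: 
  step 8. node 1  ⊔preds={1}  new={1}  stable
  step 9. node 2  ⊔preds={0,1,2}  new={0,1,2}  old={1}  +wl: 1,5
  step 10. node 3  ⊔preds={0,1,2}  new={2}  stable
  step 11. node 0  ⊔preds={0,2}  new={0}  old={}  +wl: 
  step 12. node 4  ⊔preds={0,1,2}  new={0,1,2}  old={1,2}  +wl: 2,3,6
  step 13. node 1  ⊔preds={0,1,2}  new={1,2}  old={1}  +wl: 4
  step 14. node 5  ⊔preds={0,1,2}  new={0,2}  stable
  step 15. node 2  ⊔preds={0,1,2}  new={0,1,2}  stable
  step 16. node 3  ⊔preds={0,1,2}  new={2}  stable
  step 17. node 6  ⊔preds={0,1,2}  new={0,1,2}  stable
  step 18. node 4  ⊔preds={0,1,2}  new={0,1,2}  stable

Least fixpoint reached:
  node 0: {0}
  node 1: {1,2}
  node 2: {0,1,2}
  node 3: {2}
  node 4: {0,1,2}
  node 5: {0,2}
  node 6: {0,1,2}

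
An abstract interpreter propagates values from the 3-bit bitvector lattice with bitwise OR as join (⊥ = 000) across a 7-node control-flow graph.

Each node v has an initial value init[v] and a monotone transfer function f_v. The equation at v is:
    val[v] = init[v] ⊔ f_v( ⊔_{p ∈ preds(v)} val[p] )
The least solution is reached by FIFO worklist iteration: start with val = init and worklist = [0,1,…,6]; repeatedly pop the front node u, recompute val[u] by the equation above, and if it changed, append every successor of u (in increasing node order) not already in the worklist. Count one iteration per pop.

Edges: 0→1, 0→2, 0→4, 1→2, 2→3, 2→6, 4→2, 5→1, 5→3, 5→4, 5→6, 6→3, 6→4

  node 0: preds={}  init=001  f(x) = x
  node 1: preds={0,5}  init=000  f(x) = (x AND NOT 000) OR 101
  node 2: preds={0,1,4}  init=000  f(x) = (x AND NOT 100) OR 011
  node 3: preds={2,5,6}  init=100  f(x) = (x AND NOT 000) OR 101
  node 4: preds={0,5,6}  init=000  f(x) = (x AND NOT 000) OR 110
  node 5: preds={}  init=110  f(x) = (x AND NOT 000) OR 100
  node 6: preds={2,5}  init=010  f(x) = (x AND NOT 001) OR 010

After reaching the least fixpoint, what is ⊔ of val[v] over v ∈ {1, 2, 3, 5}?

Iteration log — 10 steps:
  step 1. node 0  ⊔preds=000  new=001  stable
  step 2. node 1  ⊔preds=111  new=111  old=000  +wl: 
  step 3. node 2  ⊔preds=111  new=011  old=000  +wl: 
  step 4. node 3  ⊔preds=111  new=111  old=100  +wl: 
  step 5. node 4  ⊔preds=111  new=111  old=000  +wl: 2
  step 6. node 5  ⊔preds=000  new=110  stable
  step 7. node 6  ⊔preds=111  new=110  old=010  +wl: 3,4
  step 8. node 2  ⊔preds=111  new=011  stable
  step 9. node 3  ⊔preds=111  new=111  stable
  step 10. node 4  ⊔preds=111  new=111  stable

Least fixpoint reached:
  node 0: 001
  node 1: 111
  node 2: 011
  node 3: 111
  node 4: 111
  node 5: 110
  node 6: 110

111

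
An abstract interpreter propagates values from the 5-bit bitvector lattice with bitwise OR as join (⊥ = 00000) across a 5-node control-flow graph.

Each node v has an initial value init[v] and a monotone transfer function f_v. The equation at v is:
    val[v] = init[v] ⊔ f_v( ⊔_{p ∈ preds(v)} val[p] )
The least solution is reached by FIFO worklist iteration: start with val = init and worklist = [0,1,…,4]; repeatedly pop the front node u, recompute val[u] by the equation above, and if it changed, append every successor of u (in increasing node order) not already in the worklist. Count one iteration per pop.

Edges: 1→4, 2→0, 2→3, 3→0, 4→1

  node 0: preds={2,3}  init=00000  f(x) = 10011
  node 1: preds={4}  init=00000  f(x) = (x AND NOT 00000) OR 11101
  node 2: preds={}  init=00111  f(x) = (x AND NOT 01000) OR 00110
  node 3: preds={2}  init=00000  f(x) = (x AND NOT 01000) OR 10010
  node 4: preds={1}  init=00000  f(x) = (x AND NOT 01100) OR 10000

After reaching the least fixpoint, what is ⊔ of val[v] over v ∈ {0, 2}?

Trace (7 dequeues):
  [1] u=0 | in 00111 | out 10011 | prev 00000 | push {}
  [2] u=1 | in 00000 | out 11101 | prev 00000 | push {}
  [3] u=2 | in 00000 | out 00111 | ==
  [4] u=3 | in 00111 | out 10111 | prev 00000 | push {0}
  [5] u=4 | in 11101 | out 10001 | prev 00000 | push {1}
  [6] u=0 | in 10111 | out 10011 | ==
  [7] u=1 | in 10001 | out 11101 | ==

Converged values:
  [0] 10011
  [1] 11101
  [2] 00111
  [3] 10111
  [4] 10001

10111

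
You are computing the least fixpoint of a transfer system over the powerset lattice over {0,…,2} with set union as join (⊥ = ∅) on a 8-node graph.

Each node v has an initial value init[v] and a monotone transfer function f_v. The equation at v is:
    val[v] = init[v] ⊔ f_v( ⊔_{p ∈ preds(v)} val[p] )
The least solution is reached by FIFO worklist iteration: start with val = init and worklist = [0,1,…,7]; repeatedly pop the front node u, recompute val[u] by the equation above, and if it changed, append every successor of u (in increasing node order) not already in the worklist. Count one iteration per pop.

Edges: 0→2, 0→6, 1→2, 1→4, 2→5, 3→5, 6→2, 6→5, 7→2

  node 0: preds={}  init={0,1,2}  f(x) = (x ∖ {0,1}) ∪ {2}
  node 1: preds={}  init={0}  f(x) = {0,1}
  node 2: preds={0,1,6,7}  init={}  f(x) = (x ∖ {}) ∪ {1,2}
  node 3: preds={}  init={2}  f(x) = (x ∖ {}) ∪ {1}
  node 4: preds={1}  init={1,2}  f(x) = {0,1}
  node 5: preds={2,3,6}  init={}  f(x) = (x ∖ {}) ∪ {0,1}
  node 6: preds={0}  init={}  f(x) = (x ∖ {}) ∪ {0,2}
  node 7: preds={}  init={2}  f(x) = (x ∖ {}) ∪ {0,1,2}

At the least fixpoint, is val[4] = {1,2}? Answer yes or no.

no

Worklist (10 pops):
  #1 pop 0: in={} → {0,1,2} (no change)
  #2 pop 1: in={} → {0,1} (was {0}); enqueue []
  #3 pop 2: in={0,1,2} → {0,1,2} (was {}); enqueue []
  #4 pop 3: in={} → {1,2} (was {2}); enqueue []
  #5 pop 4: in={0,1} → {0,1,2} (was {1,2}); enqueue []
  #6 pop 5: in={0,1,2} → {0,1,2} (was {}); enqueue []
  #7 pop 6: in={0,1,2} → {0,1,2} (was {}); enqueue [2,5]
  #8 pop 7: in={} → {0,1,2} (was {2}); enqueue []
  #9 pop 2: in={0,1,2} → {0,1,2} (no change)
  #10 pop 5: in={0,1,2} → {0,1,2} (no change)

Fixpoint:
  val[0] = {0,1,2}
  val[1] = {0,1}
  val[2] = {0,1,2}
  val[3] = {1,2}
  val[4] = {0,1,2}
  val[5] = {0,1,2}
  val[6] = {0,1,2}
  val[7] = {0,1,2}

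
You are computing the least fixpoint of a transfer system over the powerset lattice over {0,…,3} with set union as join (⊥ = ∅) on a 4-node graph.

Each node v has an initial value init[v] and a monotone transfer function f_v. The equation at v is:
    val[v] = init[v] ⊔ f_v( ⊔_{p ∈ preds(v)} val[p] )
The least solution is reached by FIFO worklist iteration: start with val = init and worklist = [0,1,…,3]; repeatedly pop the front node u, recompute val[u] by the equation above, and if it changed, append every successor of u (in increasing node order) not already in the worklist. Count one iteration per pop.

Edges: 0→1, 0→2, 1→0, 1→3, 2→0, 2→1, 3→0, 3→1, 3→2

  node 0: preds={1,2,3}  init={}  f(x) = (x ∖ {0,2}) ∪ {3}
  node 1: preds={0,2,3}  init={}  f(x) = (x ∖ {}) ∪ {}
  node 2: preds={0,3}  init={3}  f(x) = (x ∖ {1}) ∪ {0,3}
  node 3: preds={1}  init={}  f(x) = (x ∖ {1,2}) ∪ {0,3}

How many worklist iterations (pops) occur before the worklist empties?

9

Iteration log — 9 steps:
  step 1. node 0  ⊔preds={3}  new={3}  old={}  +wl: 
  step 2. node 1  ⊔preds={3}  new={3}  old={}  +wl: 0
  step 3. node 2  ⊔preds={3}  new={0,3}  old={3}  +wl: 1
  step 4. node 3  ⊔preds={3}  new={0,3}  old={}  +wl: 2
  step 5. node 0  ⊔preds={0,3}  new={3}  stable
  step 6. node 1  ⊔preds={0,3}  new={0,3}  old={3}  +wl: 0,3
  step 7. node 2  ⊔preds={0,3}  new={0,3}  stable
  step 8. node 0  ⊔preds={0,3}  new={3}  stable
  step 9. node 3  ⊔preds={0,3}  new={0,3}  stable

Least fixpoint reached:
  node 0: {3}
  node 1: {0,3}
  node 2: {0,3}
  node 3: {0,3}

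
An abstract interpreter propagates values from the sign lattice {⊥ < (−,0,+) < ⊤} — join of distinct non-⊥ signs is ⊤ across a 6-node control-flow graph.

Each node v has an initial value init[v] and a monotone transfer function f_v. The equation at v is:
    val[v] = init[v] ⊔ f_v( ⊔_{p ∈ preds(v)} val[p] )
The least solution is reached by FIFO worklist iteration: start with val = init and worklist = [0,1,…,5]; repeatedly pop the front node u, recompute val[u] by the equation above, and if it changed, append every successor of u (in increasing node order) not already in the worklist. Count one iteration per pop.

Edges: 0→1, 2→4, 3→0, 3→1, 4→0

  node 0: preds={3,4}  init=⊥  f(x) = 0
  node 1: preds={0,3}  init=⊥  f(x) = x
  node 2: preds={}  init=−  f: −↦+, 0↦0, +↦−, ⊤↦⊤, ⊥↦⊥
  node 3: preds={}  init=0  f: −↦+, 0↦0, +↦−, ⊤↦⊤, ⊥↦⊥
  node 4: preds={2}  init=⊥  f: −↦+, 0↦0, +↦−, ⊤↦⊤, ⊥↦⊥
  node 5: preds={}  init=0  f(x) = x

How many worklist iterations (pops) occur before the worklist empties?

Worklist (7 pops):
  #1 pop 0: in=0 → 0 (was ⊥); enqueue []
  #2 pop 1: in=0 → 0 (was ⊥); enqueue []
  #3 pop 2: in=⊥ → − (no change)
  #4 pop 3: in=⊥ → 0 (no change)
  #5 pop 4: in=− → + (was ⊥); enqueue [0]
  #6 pop 5: in=⊥ → 0 (no change)
  #7 pop 0: in=⊤ → 0 (no change)

Fixpoint:
  val[0] = 0
  val[1] = 0
  val[2] = −
  val[3] = 0
  val[4] = +
  val[5] = 0

7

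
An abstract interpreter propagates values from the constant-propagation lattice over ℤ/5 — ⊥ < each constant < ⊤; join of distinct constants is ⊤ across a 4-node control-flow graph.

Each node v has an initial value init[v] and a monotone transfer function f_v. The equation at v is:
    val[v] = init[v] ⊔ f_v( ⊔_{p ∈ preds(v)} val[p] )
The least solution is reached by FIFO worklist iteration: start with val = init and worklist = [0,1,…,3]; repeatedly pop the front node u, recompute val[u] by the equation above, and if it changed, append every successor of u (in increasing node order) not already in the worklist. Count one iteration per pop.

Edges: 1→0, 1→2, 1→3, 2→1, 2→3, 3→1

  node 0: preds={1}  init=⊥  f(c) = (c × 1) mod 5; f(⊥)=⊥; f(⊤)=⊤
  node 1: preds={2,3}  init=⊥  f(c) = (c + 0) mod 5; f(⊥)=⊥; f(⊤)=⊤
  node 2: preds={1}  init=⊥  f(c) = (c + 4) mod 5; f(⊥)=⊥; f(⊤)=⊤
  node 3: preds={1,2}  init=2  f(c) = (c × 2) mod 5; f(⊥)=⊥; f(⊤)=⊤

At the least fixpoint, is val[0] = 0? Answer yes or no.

Trace (10 dequeues):
  [1] u=0 | in ⊥ | out ⊥ | ==
  [2] u=1 | in 2 | out 2 | prev ⊥ | push {0}
  [3] u=2 | in 2 | out 1 | prev ⊥ | push {1}
  [4] u=3 | in ⊤ | out ⊤ | prev 2 | push {}
  [5] u=0 | in 2 | out 2 | prev ⊥ | push {}
  [6] u=1 | in ⊤ | out ⊤ | prev 2 | push {0,2,3}
  [7] u=0 | in ⊤ | out ⊤ | prev 2 | push {}
  [8] u=2 | in ⊤ | out ⊤ | prev 1 | push {1}
  [9] u=3 | in ⊤ | out ⊤ | ==
  [10] u=1 | in ⊤ | out ⊤ | ==

Converged values:
  [0] ⊤
  [1] ⊤
  [2] ⊤
  [3] ⊤

no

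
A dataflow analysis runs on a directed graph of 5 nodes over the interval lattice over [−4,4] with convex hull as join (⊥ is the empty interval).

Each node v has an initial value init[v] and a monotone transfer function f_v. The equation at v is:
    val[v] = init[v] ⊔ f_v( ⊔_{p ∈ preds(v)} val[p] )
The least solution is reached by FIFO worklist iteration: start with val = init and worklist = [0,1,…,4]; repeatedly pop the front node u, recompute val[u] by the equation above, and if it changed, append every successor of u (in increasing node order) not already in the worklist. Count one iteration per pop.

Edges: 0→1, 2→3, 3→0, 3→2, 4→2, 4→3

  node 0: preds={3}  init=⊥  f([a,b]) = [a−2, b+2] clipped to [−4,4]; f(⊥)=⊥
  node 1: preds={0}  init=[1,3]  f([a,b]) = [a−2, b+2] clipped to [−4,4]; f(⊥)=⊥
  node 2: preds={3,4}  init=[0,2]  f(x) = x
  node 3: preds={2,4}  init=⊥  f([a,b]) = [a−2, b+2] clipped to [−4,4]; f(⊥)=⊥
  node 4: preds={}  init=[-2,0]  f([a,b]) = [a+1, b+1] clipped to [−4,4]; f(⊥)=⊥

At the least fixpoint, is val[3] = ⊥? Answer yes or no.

no

Worklist (9 pops):
  #1 pop 0: in=⊥ → ⊥ (no change)
  #2 pop 1: in=⊥ → [1,3] (no change)
  #3 pop 2: in=[-2,0] → [-2,2] (was [0,2]); enqueue []
  #4 pop 3: in=[-2,2] → [-4,4] (was ⊥); enqueue [0,2]
  #5 pop 4: in=⊥ → [-2,0] (no change)
  #6 pop 0: in=[-4,4] → [-4,4] (was ⊥); enqueue [1]
  #7 pop 2: in=[-4,4] → [-4,4] (was [-2,2]); enqueue [3]
  #8 pop 1: in=[-4,4] → [-4,4] (was [1,3]); enqueue []
  #9 pop 3: in=[-4,4] → [-4,4] (no change)

Fixpoint:
  val[0] = [-4,4]
  val[1] = [-4,4]
  val[2] = [-4,4]
  val[3] = [-4,4]
  val[4] = [-2,0]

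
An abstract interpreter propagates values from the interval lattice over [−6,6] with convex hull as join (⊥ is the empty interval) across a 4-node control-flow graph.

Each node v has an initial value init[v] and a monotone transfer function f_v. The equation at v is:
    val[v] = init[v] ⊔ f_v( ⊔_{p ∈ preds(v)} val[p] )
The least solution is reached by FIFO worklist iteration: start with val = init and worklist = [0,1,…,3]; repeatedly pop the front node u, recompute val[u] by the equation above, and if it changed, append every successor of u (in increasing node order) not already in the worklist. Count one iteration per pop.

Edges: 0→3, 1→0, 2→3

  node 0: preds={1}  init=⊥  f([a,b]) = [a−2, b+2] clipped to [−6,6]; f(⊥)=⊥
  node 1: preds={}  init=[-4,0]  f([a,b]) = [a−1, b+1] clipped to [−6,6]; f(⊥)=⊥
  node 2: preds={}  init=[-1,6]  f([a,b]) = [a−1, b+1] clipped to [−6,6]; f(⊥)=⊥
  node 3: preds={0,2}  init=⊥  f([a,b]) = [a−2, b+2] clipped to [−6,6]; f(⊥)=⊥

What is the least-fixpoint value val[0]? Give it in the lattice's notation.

Trace (4 dequeues):
  [1] u=0 | in [-4,0] | out [-6,2] | prev ⊥ | push {}
  [2] u=1 | in ⊥ | out [-4,0] | ==
  [3] u=2 | in ⊥ | out [-1,6] | ==
  [4] u=3 | in [-6,6] | out [-6,6] | prev ⊥ | push {}

Converged values:
  [0] [-6,2]
  [1] [-4,0]
  [2] [-1,6]
  [3] [-6,6]

[-6,2]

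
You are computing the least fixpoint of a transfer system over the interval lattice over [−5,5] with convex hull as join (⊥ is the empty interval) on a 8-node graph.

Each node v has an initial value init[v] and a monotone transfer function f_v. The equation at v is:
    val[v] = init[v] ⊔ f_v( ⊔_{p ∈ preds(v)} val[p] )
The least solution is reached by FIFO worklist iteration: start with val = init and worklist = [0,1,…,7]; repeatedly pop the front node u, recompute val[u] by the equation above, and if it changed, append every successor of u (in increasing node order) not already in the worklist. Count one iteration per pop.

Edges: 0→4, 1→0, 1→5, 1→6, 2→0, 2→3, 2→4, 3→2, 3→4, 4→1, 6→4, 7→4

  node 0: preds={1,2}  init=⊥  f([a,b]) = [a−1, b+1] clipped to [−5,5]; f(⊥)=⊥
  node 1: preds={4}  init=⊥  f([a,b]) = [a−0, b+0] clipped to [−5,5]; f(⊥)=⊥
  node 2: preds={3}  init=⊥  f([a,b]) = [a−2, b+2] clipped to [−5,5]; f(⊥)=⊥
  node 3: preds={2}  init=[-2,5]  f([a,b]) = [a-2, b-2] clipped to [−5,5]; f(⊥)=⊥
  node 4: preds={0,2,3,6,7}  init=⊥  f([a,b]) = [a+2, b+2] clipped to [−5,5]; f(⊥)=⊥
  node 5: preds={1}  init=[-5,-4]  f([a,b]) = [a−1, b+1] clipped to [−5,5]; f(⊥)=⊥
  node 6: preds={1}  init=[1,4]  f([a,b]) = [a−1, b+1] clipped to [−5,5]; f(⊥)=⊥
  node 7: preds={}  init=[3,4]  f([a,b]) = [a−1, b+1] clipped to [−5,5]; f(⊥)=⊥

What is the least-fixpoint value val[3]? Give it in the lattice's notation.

Iteration log — 17 steps:
  step 1. node 0  ⊔preds=⊥  new=⊥  stable
  step 2. node 1  ⊔preds=⊥  new=⊥  stable
  step 3. node 2  ⊔preds=[-2,5]  new=[-4,5]  old=⊥  +wl: 0
  step 4. node 3  ⊔preds=[-4,5]  new=[-5,5]  old=[-2,5]  +wl: 2
  step 5. node 4  ⊔preds=[-5,5]  new=[-3,5]  old=⊥  +wl: 1
  step 6. node 5  ⊔preds=⊥  new=[-5,-4]  stable
  step 7. node 6  ⊔preds=⊥  new=[1,4]  stable
  step 8. node 7  ⊔preds=⊥  new=[3,4]  stable
  step 9. node 0  ⊔preds=[-4,5]  new=[-5,5]  old=⊥  +wl: 4
  step 10. node 2  ⊔preds=[-5,5]  new=[-5,5]  old=[-4,5]  +wl: 0,3
  step 11. node 1  ⊔preds=[-3,5]  new=[-3,5]  old=⊥  +wl: 5,6
  step 12. node 4  ⊔preds=[-5,5]  new=[-3,5]  stable
  step 13. node 0  ⊔preds=[-5,5]  new=[-5,5]  stable
  step 14. node 3  ⊔preds=[-5,5]  new=[-5,5]  stable
  step 15. node 5  ⊔preds=[-3,5]  new=[-5,5]  old=[-5,-4]  +wl: 
  step 16. node 6  ⊔preds=[-3,5]  new=[-4,5]  old=[1,4]  +wl: 4
  step 17. node 4  ⊔preds=[-5,5]  new=[-3,5]  stable

Least fixpoint reached:
  node 0: [-5,5]
  node 1: [-3,5]
  node 2: [-5,5]
  node 3: [-5,5]
  node 4: [-3,5]
  node 5: [-5,5]
  node 6: [-4,5]
  node 7: [3,4]

[-5,5]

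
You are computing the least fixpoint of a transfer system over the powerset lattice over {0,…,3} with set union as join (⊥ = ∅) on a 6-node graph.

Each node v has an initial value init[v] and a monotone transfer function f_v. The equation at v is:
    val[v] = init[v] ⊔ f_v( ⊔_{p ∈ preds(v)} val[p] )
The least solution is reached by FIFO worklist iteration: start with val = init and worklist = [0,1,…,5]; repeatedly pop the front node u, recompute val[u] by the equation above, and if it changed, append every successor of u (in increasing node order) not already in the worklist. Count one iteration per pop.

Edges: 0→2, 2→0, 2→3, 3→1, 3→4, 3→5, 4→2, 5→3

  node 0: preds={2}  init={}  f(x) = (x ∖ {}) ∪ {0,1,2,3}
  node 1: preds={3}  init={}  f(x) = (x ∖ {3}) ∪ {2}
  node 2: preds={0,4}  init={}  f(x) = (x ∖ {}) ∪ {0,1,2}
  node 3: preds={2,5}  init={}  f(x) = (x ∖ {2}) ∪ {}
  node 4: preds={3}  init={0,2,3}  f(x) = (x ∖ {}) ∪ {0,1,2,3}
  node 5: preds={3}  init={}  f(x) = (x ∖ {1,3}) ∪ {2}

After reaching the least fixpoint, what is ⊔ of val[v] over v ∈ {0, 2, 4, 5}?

Worklist (10 pops):
  #1 pop 0: in={} → {0,1,2,3} (was {}); enqueue []
  #2 pop 1: in={} → {2} (was {}); enqueue []
  #3 pop 2: in={0,1,2,3} → {0,1,2,3} (was {}); enqueue [0]
  #4 pop 3: in={0,1,2,3} → {0,1,3} (was {}); enqueue [1]
  #5 pop 4: in={0,1,3} → {0,1,2,3} (was {0,2,3}); enqueue [2]
  #6 pop 5: in={0,1,3} → {0,2} (was {}); enqueue [3]
  #7 pop 0: in={0,1,2,3} → {0,1,2,3} (no change)
  #8 pop 1: in={0,1,3} → {0,1,2} (was {2}); enqueue []
  #9 pop 2: in={0,1,2,3} → {0,1,2,3} (no change)
  #10 pop 3: in={0,1,2,3} → {0,1,3} (no change)

Fixpoint:
  val[0] = {0,1,2,3}
  val[1] = {0,1,2}
  val[2] = {0,1,2,3}
  val[3] = {0,1,3}
  val[4] = {0,1,2,3}
  val[5] = {0,2}

{0,1,2,3}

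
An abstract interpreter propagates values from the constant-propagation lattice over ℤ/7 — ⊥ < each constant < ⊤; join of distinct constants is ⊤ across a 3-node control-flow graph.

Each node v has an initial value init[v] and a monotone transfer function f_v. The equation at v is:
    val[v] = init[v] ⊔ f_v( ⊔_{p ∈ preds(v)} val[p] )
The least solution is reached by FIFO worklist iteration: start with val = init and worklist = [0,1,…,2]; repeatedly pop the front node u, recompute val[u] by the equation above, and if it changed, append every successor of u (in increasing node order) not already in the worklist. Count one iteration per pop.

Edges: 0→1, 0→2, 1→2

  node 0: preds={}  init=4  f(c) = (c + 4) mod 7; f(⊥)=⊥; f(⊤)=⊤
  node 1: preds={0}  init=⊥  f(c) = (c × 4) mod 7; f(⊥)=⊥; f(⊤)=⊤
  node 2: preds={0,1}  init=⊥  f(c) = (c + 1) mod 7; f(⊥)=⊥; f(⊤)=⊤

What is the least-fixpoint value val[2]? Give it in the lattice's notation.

⊤

Worklist (3 pops):
  #1 pop 0: in=⊥ → 4 (no change)
  #2 pop 1: in=4 → 2 (was ⊥); enqueue []
  #3 pop 2: in=⊤ → ⊤ (was ⊥); enqueue []

Fixpoint:
  val[0] = 4
  val[1] = 2
  val[2] = ⊤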